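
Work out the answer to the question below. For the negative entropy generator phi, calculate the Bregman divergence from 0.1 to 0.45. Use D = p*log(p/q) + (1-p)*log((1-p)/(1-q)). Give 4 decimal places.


Bregman divergence with negative entropy generator:
D = p*log(p/q) + (1-p)*log((1-p)/(1-q)).
p = 0.1, q = 0.45.
p*log(p/q) = 0.1*log(0.1/0.45) = -0.150408.
(1-p)*log((1-p)/(1-q)) = 0.9*log(0.9/0.55) = 0.443229.
D = -0.150408 + 0.443229 = 0.2928

0.2928


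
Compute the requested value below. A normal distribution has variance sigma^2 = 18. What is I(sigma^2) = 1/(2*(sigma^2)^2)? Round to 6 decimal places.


Fisher information for variance: I(sigma^2) = 1/(2*sigma^4).
sigma^2 = 18, so sigma^4 = 324.
I = 1/(2*324) = 1/648 = 0.001543

0.001543


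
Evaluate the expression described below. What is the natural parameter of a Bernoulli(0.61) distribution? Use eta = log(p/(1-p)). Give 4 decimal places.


Natural parameter for Bernoulli: eta = log(p/(1-p)).
p = 0.61, 1-p = 0.39.
p/(1-p) = 1.564103.
eta = log(1.564103) = 0.4473

0.4473


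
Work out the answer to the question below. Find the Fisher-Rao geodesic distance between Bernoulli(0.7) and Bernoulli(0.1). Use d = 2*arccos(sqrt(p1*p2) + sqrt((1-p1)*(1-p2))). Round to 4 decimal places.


Geodesic distance on Bernoulli manifold:
d(p1,p2) = 2*arccos(sqrt(p1*p2) + sqrt((1-p1)*(1-p2))).
sqrt(p1*p2) = sqrt(0.7*0.1) = 0.264575.
sqrt((1-p1)*(1-p2)) = sqrt(0.3*0.9) = 0.519615.
arg = 0.264575 + 0.519615 = 0.78419.
d = 2*arccos(0.78419) = 1.3388

1.3388


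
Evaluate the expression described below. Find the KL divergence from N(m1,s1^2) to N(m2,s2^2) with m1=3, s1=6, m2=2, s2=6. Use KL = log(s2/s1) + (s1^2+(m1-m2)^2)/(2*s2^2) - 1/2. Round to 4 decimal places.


KL divergence between normal distributions:
KL = log(s2/s1) + (s1^2 + (m1-m2)^2)/(2*s2^2) - 1/2.
log(6/6) = 0.0.
(6^2 + (3-2)^2)/(2*6^2) = (36 + 1)/72 = 0.513889.
KL = 0.0 + 0.513889 - 0.5 = 0.0139

0.0139


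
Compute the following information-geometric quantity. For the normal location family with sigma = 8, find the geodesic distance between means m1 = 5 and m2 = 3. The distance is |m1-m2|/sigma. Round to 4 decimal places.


On the fixed-variance normal subfamily, geodesic distance = |m1-m2|/sigma.
|5 - 3| = 2.
sigma = 8.
d = 2/8 = 0.2500

0.2500


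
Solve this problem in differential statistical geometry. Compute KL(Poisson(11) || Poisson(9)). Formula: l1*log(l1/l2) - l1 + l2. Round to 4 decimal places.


KL divergence for Poisson:
KL = l1*log(l1/l2) - l1 + l2.
l1 = 11, l2 = 9.
log(11/9) = 0.200671.
l1*log(l1/l2) = 11 * 0.200671 = 2.207378.
KL = 2.207378 - 11 + 9 = 0.2074

0.2074


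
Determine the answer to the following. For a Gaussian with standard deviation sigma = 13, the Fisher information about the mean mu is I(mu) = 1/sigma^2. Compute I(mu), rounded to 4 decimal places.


The Fisher information for the mean of a normal distribution is I(mu) = 1/sigma^2.
sigma = 13, so sigma^2 = 169.
I(mu) = 1/169 = 0.0059

0.0059


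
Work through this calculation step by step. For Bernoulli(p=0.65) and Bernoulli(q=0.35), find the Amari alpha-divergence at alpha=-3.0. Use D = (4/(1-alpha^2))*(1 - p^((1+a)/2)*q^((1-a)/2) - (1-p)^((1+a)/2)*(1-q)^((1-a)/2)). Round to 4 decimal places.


Amari alpha-divergence:
D = (4/(1-alpha^2))*(1 - p^((1+a)/2)*q^((1-a)/2) - (1-p)^((1+a)/2)*(1-q)^((1-a)/2)).
alpha = -3.0, p = 0.65, q = 0.35.
e1 = (1+alpha)/2 = -1.0, e2 = (1-alpha)/2 = 2.0.
t1 = p^e1 * q^e2 = 0.65^-1.0 * 0.35^2.0 = 0.188462.
t2 = (1-p)^e1 * (1-q)^e2 = 0.35^-1.0 * 0.65^2.0 = 1.207143.
4/(1-alpha^2) = -0.5.
D = -0.5*(1 - 0.188462 - 1.207143) = 0.1978

0.1978


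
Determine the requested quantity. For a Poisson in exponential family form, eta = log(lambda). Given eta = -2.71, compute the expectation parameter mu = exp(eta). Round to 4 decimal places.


Expectation parameter for Poisson exponential family:
mu = exp(eta).
eta = -2.71.
mu = exp(-2.71) = 0.0665

0.0665


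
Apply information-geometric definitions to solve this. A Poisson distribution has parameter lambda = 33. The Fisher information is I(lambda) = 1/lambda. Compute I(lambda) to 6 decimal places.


Fisher information for Poisson: I(lambda) = 1/lambda.
lambda = 33.
I(lambda) = 1/33 = 0.030303

0.030303


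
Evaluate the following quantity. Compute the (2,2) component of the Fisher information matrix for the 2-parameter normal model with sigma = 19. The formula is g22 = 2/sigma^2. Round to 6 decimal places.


For the 2-parameter normal family, the Fisher metric has:
  g11 = 1/sigma^2, g22 = 2/sigma^2.
sigma = 19, sigma^2 = 361.
g22 = 0.005540

0.005540


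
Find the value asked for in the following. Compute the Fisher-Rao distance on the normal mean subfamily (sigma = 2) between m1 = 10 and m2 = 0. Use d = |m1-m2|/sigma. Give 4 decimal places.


On the fixed-variance normal subfamily, geodesic distance = |m1-m2|/sigma.
|10 - 0| = 10.
sigma = 2.
d = 10/2 = 5.0000

5.0000


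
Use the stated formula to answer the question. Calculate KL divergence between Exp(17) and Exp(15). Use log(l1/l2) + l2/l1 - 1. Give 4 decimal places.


KL divergence for exponential family:
KL = log(l1/l2) + l2/l1 - 1.
log(17/15) = 0.125163.
15/17 = 0.882353.
KL = 0.125163 + 0.882353 - 1 = 0.0075

0.0075


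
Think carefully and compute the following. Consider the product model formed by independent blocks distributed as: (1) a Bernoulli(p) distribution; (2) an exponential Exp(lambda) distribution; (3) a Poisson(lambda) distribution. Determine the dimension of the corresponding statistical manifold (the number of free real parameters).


The dimension of a statistical manifold equals the number of free
(independent) real parameters of the model. For a product of independent
blocks the parameter counts add.
- Bernoulli (p): 1.
- exponential (lambda): 1.
- Poisson (lambda): 1.
Total = 1 + 1 + 1 = 3.
Dimension = 3

3


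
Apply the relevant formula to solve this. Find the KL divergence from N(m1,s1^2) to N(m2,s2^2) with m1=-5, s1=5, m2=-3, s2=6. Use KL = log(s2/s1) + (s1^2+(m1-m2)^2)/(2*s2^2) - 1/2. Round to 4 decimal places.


KL divergence between normal distributions:
KL = log(s2/s1) + (s1^2 + (m1-m2)^2)/(2*s2^2) - 1/2.
log(6/5) = 0.182322.
(5^2 + (-5--3)^2)/(2*6^2) = (25 + 4)/72 = 0.402778.
KL = 0.182322 + 0.402778 - 0.5 = 0.0851

0.0851


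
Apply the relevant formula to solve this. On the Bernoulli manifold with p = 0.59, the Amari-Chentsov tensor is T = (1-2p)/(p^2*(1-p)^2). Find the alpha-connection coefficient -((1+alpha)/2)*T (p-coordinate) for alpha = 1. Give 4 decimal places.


Skewness (Amari-Chentsov) tensor: T = (1-2p)/(p^2*(1-p)^2).
p = 0.59, 1-2p = -0.18, p^2 = 0.3481, (1-p)^2 = 0.1681.
T = -0.18/(0.3481 * 0.1681) = -3.076102.
In the p-coordinate, Gamma^(alpha) = Gamma^(0) - (alpha/2)*T with Gamma^(0) = (1/2)*g'(p) = -T/2,
so Gamma^(alpha) = -((1+alpha)/2)*T.
alpha = 1, -(1+alpha)/2 = -1.0.
Gamma = -1.0 * -3.076102 = 3.0761

3.0761


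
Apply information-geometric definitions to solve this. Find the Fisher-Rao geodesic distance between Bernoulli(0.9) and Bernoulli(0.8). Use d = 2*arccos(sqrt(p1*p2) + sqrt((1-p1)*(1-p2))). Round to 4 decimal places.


Geodesic distance on Bernoulli manifold:
d(p1,p2) = 2*arccos(sqrt(p1*p2) + sqrt((1-p1)*(1-p2))).
sqrt(p1*p2) = sqrt(0.9*0.8) = 0.848528.
sqrt((1-p1)*(1-p2)) = sqrt(0.1*0.2) = 0.141421.
arg = 0.848528 + 0.141421 = 0.989949.
d = 2*arccos(0.989949) = 0.2838

0.2838


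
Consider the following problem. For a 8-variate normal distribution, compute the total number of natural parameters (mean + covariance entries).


Exponential family dimension calculation:
For 8-dim MVN: mean has 8 params, covariance has 8*9/2 = 36 unique entries.
Total dim = 8 + 36 = 44.

44


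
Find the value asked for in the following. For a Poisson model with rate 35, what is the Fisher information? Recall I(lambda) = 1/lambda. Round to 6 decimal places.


Fisher information for Poisson: I(lambda) = 1/lambda.
lambda = 35.
I(lambda) = 1/35 = 0.028571

0.028571


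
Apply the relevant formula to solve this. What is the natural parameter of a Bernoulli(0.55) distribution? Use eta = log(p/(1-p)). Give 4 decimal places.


Natural parameter for Bernoulli: eta = log(p/(1-p)).
p = 0.55, 1-p = 0.45.
p/(1-p) = 1.222222.
eta = log(1.222222) = 0.2007

0.2007


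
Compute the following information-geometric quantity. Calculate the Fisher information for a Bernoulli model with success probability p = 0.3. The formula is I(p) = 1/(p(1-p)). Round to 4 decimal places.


For Bernoulli(p), Fisher information is I(p) = 1/(p*(1-p)).
p = 0.3, 1-p = 0.7.
p*(1-p) = 0.21.
I(p) = 1/0.21 = 4.7619

4.7619


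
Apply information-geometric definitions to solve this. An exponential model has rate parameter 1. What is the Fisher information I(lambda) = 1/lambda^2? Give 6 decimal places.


Fisher information for exponential: I(lambda) = 1/lambda^2.
lambda = 1, lambda^2 = 1.
I = 1/1 = 1.000000

1.000000


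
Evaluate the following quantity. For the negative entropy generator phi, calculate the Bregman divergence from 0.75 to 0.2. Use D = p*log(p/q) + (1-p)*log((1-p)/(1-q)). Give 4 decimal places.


Bregman divergence with negative entropy generator:
D = p*log(p/q) + (1-p)*log((1-p)/(1-q)).
p = 0.75, q = 0.2.
p*log(p/q) = 0.75*log(0.75/0.2) = 0.991317.
(1-p)*log((1-p)/(1-q)) = 0.25*log(0.25/0.8) = -0.290788.
D = 0.991317 + -0.290788 = 0.7005

0.7005


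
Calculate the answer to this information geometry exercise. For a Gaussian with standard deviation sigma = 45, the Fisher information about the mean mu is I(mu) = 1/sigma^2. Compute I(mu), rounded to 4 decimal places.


The Fisher information for the mean of a normal distribution is I(mu) = 1/sigma^2.
sigma = 45, so sigma^2 = 2025.
I(mu) = 1/2025 = 0.0005

0.0005


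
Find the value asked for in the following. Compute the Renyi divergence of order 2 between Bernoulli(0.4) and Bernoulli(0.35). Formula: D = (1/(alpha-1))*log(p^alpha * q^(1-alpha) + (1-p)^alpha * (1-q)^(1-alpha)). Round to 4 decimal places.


Renyi divergence of order alpha between Bernoulli distributions:
D = (1/(alpha-1))*log(p^alpha * q^(1-alpha) + (1-p)^alpha * (1-q)^(1-alpha)).
alpha = 2, p = 0.4, q = 0.35.
p^alpha * q^(1-alpha) = 0.4^2 * 0.35^-1 = 0.457143.
(1-p)^alpha * (1-q)^(1-alpha) = 0.6^2 * 0.65^-1 = 0.553846.
sum = 0.457143 + 0.553846 = 1.010989.
D = (1/1)*log(1.010989) = 0.0109

0.0109


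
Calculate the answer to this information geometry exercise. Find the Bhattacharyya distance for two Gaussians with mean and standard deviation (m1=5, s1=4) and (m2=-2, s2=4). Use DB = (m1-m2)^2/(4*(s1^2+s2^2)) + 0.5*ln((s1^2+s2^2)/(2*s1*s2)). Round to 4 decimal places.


Bhattacharyya distance between two Gaussians:
DB = (m1-m2)^2/(4*(s1^2+s2^2)) + (1/2)*ln((s1^2+s2^2)/(2*s1*s2)).
(m1-m2)^2 = (7)^2 = 49.
s1^2+s2^2 = 16 + 16 = 32.
term1 = 49/128 = 0.382812.
term2 = 0.5*ln(32/32.0) = 0.0.
DB = 0.382812 + 0.0 = 0.3828

0.3828


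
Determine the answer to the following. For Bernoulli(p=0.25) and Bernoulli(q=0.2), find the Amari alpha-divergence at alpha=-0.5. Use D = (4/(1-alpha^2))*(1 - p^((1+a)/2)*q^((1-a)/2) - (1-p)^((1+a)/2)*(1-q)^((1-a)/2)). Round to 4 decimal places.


Amari alpha-divergence:
D = (4/(1-alpha^2))*(1 - p^((1+a)/2)*q^((1-a)/2) - (1-p)^((1+a)/2)*(1-q)^((1-a)/2)).
alpha = -0.5, p = 0.25, q = 0.2.
e1 = (1+alpha)/2 = 0.25, e2 = (1-alpha)/2 = 0.75.
t1 = p^e1 * q^e2 = 0.25^0.25 * 0.2^0.75 = 0.211474.
t2 = (1-p)^e1 * (1-q)^e2 = 0.75^0.25 * 0.8^0.75 = 0.787196.
4/(1-alpha^2) = 5.333333.
D = 5.333333*(1 - 0.211474 - 0.787196) = 0.0071

0.0071


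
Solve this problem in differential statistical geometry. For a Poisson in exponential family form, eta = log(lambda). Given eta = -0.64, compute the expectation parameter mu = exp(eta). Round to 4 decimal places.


Expectation parameter for Poisson exponential family:
mu = exp(eta).
eta = -0.64.
mu = exp(-0.64) = 0.5273

0.5273


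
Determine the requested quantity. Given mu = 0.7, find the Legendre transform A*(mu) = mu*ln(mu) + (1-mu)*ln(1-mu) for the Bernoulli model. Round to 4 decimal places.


Legendre transform for Bernoulli:
A*(mu) = mu*log(mu) + (1-mu)*log(1-mu).
mu = 0.7, 1-mu = 0.3.
mu*log(mu) = 0.7*log(0.7) = -0.249672.
(1-mu)*log(1-mu) = 0.3*log(0.3) = -0.361192.
A* = -0.249672 + -0.361192 = -0.6109

-0.6109


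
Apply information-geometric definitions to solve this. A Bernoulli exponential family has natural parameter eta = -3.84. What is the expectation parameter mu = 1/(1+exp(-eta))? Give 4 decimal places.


Dual coordinate (expectation parameter) for Bernoulli:
mu = 1/(1+exp(-eta)).
eta = -3.84.
exp(-eta) = exp(3.84) = 46.525474.
mu = 1/(1+46.525474) = 0.0210

0.0210


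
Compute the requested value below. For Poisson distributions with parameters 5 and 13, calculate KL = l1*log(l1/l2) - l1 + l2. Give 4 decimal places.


KL divergence for Poisson:
KL = l1*log(l1/l2) - l1 + l2.
l1 = 5, l2 = 13.
log(5/13) = -0.955511.
l1*log(l1/l2) = 5 * -0.955511 = -4.777557.
KL = -4.777557 - 5 + 13 = 3.2224

3.2224


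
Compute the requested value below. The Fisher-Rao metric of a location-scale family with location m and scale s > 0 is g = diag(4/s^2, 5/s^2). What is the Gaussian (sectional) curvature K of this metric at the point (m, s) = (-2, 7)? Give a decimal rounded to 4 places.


The metric has the form g = (A dm^2 + B ds^2)/s^2 with A = 4, B = 5.
Substitute u = sqrt(A/B)*m: g = B*(du^2 + ds^2)/s^2, i.e. B times the
Poincare upper half-plane metric, which has constant Gaussian curvature -1.
Scaling a 2D metric by a constant c divides the Gaussian curvature by c,
so K = -1/B = -1/(5) = -0.2000 everywhere (the point (m, s) = (-2, 7) is irrelevant:
the curvature is constant).
The requested Gaussian curvature is K = -0.2000.

-0.2000


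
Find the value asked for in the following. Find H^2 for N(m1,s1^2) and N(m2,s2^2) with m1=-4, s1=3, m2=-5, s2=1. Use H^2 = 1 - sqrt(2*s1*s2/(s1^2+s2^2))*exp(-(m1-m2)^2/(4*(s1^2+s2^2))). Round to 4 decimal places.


Squared Hellinger distance for Gaussians:
H^2 = 1 - sqrt(2*s1*s2/(s1^2+s2^2)) * exp(-(m1-m2)^2/(4*(s1^2+s2^2))).
s1^2 = 9, s2^2 = 1, s1^2+s2^2 = 10.
sqrt(2*3*1/(10)) = 0.774597.
(m1-m2)^2 = (1)^2 = 1.
exp(-1/(4*10)) = exp(-0.025) = 0.97531.
H^2 = 1 - 0.774597*0.97531 = 0.2445

0.2445


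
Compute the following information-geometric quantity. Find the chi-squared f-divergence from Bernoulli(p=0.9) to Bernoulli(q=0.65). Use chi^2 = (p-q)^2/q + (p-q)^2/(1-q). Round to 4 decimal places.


Chi-squared divergence between Bernoulli distributions:
chi^2 = (p-q)^2/q + (p-q)^2/(1-q).
p = 0.9, q = 0.65, p-q = 0.25.
(p-q)^2 = 0.0625.
term1 = 0.0625/0.65 = 0.096154.
term2 = 0.0625/0.35 = 0.178571.
chi^2 = 0.096154 + 0.178571 = 0.2747

0.2747


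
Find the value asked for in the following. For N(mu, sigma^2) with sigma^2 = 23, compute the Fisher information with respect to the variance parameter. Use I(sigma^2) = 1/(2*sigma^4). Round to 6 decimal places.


Fisher information for variance: I(sigma^2) = 1/(2*sigma^4).
sigma^2 = 23, so sigma^4 = 529.
I = 1/(2*529) = 1/1058 = 0.000945

0.000945


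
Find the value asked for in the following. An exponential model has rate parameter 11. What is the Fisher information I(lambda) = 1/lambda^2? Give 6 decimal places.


Fisher information for exponential: I(lambda) = 1/lambda^2.
lambda = 11, lambda^2 = 121.
I = 1/121 = 0.008264

0.008264


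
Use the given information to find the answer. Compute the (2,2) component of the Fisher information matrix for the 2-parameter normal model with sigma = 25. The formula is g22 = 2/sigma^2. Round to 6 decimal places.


For the 2-parameter normal family, the Fisher metric has:
  g11 = 1/sigma^2, g22 = 2/sigma^2.
sigma = 25, sigma^2 = 625.
g22 = 0.003200

0.003200


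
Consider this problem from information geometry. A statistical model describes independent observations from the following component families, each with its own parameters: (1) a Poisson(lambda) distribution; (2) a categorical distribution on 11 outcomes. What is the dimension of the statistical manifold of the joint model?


The dimension of a statistical manifold equals the number of free
(independent) real parameters of the model. For a product of independent
blocks the parameter counts add.
- Poisson (lambda): 1.
- categorical on 11 outcomes (probabilities sum to 1): 11-1 = 10.
Total = 1 + 10 = 11.
Dimension = 11

11


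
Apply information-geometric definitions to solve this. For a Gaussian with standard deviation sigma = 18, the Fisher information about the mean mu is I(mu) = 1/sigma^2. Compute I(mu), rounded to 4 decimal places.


The Fisher information for the mean of a normal distribution is I(mu) = 1/sigma^2.
sigma = 18, so sigma^2 = 324.
I(mu) = 1/324 = 0.0031

0.0031


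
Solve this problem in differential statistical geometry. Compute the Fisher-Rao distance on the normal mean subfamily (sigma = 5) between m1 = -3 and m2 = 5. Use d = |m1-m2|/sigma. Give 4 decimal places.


On the fixed-variance normal subfamily, geodesic distance = |m1-m2|/sigma.
|-3 - 5| = 8.
sigma = 5.
d = 8/5 = 1.6000

1.6000


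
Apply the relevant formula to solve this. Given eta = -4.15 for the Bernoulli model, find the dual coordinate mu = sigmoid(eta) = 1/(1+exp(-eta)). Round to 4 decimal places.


Dual coordinate (expectation parameter) for Bernoulli:
mu = 1/(1+exp(-eta)).
eta = -4.15.
exp(-eta) = exp(4.15) = 63.434.
mu = 1/(1+63.434) = 0.0155

0.0155


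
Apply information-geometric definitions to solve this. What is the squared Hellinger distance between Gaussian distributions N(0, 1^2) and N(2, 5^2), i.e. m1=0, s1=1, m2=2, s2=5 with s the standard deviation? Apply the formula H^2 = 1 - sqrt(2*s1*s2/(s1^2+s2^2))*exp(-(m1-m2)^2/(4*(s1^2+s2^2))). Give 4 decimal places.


Squared Hellinger distance for Gaussians:
H^2 = 1 - sqrt(2*s1*s2/(s1^2+s2^2)) * exp(-(m1-m2)^2/(4*(s1^2+s2^2))).
s1^2 = 1, s2^2 = 25, s1^2+s2^2 = 26.
sqrt(2*1*5/(26)) = 0.620174.
(m1-m2)^2 = (-2)^2 = 4.
exp(-4/(4*26)) = exp(-0.038462) = 0.962269.
H^2 = 1 - 0.620174*0.962269 = 0.4032

0.4032


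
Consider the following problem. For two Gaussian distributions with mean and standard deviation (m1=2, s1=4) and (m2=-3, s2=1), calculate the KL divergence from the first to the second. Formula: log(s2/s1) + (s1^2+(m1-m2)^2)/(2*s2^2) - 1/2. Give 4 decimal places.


KL divergence between normal distributions:
KL = log(s2/s1) + (s1^2 + (m1-m2)^2)/(2*s2^2) - 1/2.
log(1/4) = -1.386294.
(4^2 + (2--3)^2)/(2*1^2) = (16 + 25)/2 = 20.5.
KL = -1.386294 + 20.5 - 0.5 = 18.6137

18.6137


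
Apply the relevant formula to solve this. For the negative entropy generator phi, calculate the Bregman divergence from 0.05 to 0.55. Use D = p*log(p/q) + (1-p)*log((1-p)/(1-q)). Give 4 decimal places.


Bregman divergence with negative entropy generator:
D = p*log(p/q) + (1-p)*log((1-p)/(1-q)).
p = 0.05, q = 0.55.
p*log(p/q) = 0.05*log(0.05/0.55) = -0.119895.
(1-p)*log((1-p)/(1-q)) = 0.95*log(0.95/0.45) = 0.709854.
D = -0.119895 + 0.709854 = 0.5900

0.5900


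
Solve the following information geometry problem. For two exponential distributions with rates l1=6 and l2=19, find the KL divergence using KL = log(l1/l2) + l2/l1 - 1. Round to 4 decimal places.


KL divergence for exponential family:
KL = log(l1/l2) + l2/l1 - 1.
log(6/19) = -1.15268.
19/6 = 3.166667.
KL = -1.15268 + 3.166667 - 1 = 1.0140

1.0140


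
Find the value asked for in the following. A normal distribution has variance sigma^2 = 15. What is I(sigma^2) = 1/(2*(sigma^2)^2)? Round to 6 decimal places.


Fisher information for variance: I(sigma^2) = 1/(2*sigma^4).
sigma^2 = 15, so sigma^4 = 225.
I = 1/(2*225) = 1/450 = 0.002222

0.002222


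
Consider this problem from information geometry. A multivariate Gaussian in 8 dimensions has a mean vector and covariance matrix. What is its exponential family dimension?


Exponential family dimension calculation:
For 8-dim MVN: mean has 8 params, covariance has 8*9/2 = 36 unique entries.
Total dim = 8 + 36 = 44.

44


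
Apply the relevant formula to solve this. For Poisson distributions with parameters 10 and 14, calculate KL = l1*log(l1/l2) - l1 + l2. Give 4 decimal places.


KL divergence for Poisson:
KL = l1*log(l1/l2) - l1 + l2.
l1 = 10, l2 = 14.
log(10/14) = -0.336472.
l1*log(l1/l2) = 10 * -0.336472 = -3.364722.
KL = -3.364722 - 10 + 14 = 0.6353

0.6353


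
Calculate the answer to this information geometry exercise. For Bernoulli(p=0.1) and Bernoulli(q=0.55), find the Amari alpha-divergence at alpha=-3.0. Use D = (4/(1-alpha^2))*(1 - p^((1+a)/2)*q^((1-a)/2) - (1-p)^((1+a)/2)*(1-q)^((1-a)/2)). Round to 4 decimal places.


Amari alpha-divergence:
D = (4/(1-alpha^2))*(1 - p^((1+a)/2)*q^((1-a)/2) - (1-p)^((1+a)/2)*(1-q)^((1-a)/2)).
alpha = -3.0, p = 0.1, q = 0.55.
e1 = (1+alpha)/2 = -1.0, e2 = (1-alpha)/2 = 2.0.
t1 = p^e1 * q^e2 = 0.1^-1.0 * 0.55^2.0 = 3.025.
t2 = (1-p)^e1 * (1-q)^e2 = 0.9^-1.0 * 0.45^2.0 = 0.225.
4/(1-alpha^2) = -0.5.
D = -0.5*(1 - 3.025 - 0.225) = 1.1250

1.1250


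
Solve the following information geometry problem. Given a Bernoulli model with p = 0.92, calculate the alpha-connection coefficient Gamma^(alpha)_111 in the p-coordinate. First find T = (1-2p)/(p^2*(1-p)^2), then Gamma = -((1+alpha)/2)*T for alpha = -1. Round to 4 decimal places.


Skewness (Amari-Chentsov) tensor: T = (1-2p)/(p^2*(1-p)^2).
p = 0.92, 1-2p = -0.84, p^2 = 0.8464, (1-p)^2 = 0.0064.
T = -0.84/(0.8464 * 0.0064) = -155.068526.
In the p-coordinate, Gamma^(alpha) = Gamma^(0) - (alpha/2)*T with Gamma^(0) = (1/2)*g'(p) = -T/2,
so Gamma^(alpha) = -((1+alpha)/2)*T.
alpha = -1, -(1+alpha)/2 = 0.0.
Gamma = 0.0 * -155.068526 = 0.0000

0.0000


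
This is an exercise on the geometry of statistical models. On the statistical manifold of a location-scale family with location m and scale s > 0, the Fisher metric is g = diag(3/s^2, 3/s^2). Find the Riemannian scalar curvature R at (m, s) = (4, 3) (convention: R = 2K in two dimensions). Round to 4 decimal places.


The metric has the form g = (A dm^2 + B ds^2)/s^2 with A = 3, B = 3.
Substitute u = sqrt(A/B)*m: g = B*(du^2 + ds^2)/s^2, i.e. B times the
Poincare upper half-plane metric, which has constant Gaussian curvature -1.
Scaling a 2D metric by a constant c divides the Gaussian curvature by c,
so K = -1/B = -1/(3) = -0.3333 everywhere (the point (m, s) = (4, 3) is irrelevant:
the curvature is constant).
Scalar curvature in dimension 2: R = 2K = -2/(3) = -0.6667.

-0.6667


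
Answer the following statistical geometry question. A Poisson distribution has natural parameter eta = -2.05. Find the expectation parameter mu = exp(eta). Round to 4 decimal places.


Expectation parameter for Poisson exponential family:
mu = exp(eta).
eta = -2.05.
mu = exp(-2.05) = 0.1287

0.1287


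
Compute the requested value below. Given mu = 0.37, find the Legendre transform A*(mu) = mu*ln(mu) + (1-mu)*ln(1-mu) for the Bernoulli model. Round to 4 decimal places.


Legendre transform for Bernoulli:
A*(mu) = mu*log(mu) + (1-mu)*log(1-mu).
mu = 0.37, 1-mu = 0.63.
mu*log(mu) = 0.37*log(0.37) = -0.367873.
(1-mu)*log(1-mu) = 0.63*log(0.63) = -0.291082.
A* = -0.367873 + -0.291082 = -0.6590

-0.6590


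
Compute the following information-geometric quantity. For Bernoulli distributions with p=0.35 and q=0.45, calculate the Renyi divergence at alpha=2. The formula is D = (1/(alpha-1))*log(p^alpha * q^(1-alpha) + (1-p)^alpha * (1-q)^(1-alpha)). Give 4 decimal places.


Renyi divergence of order alpha between Bernoulli distributions:
D = (1/(alpha-1))*log(p^alpha * q^(1-alpha) + (1-p)^alpha * (1-q)^(1-alpha)).
alpha = 2, p = 0.35, q = 0.45.
p^alpha * q^(1-alpha) = 0.35^2 * 0.45^-1 = 0.272222.
(1-p)^alpha * (1-q)^(1-alpha) = 0.65^2 * 0.55^-1 = 0.768182.
sum = 0.272222 + 0.768182 = 1.040404.
D = (1/1)*log(1.040404) = 0.0396

0.0396


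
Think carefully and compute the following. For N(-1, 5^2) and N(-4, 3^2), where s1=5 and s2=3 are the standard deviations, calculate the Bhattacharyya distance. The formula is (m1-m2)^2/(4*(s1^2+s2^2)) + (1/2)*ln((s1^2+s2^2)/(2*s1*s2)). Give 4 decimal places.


Bhattacharyya distance between two Gaussians:
DB = (m1-m2)^2/(4*(s1^2+s2^2)) + (1/2)*ln((s1^2+s2^2)/(2*s1*s2)).
(m1-m2)^2 = (3)^2 = 9.
s1^2+s2^2 = 25 + 9 = 34.
term1 = 9/136 = 0.066176.
term2 = 0.5*ln(34/30.0) = 0.062582.
DB = 0.066176 + 0.062582 = 0.1288

0.1288


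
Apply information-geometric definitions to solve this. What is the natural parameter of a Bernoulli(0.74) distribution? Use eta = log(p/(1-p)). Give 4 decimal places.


Natural parameter for Bernoulli: eta = log(p/(1-p)).
p = 0.74, 1-p = 0.26.
p/(1-p) = 2.846154.
eta = log(2.846154) = 1.0460

1.0460


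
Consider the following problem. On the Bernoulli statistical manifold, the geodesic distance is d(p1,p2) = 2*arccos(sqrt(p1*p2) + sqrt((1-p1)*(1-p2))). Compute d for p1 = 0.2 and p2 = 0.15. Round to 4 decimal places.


Geodesic distance on Bernoulli manifold:
d(p1,p2) = 2*arccos(sqrt(p1*p2) + sqrt((1-p1)*(1-p2))).
sqrt(p1*p2) = sqrt(0.2*0.15) = 0.173205.
sqrt((1-p1)*(1-p2)) = sqrt(0.8*0.85) = 0.824621.
arg = 0.173205 + 0.824621 = 0.997826.
d = 2*arccos(0.997826) = 0.1319

0.1319


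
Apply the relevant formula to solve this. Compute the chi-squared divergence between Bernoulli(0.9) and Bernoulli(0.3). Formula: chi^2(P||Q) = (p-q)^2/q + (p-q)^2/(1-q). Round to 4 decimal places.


Chi-squared divergence between Bernoulli distributions:
chi^2 = (p-q)^2/q + (p-q)^2/(1-q).
p = 0.9, q = 0.3, p-q = 0.6.
(p-q)^2 = 0.36.
term1 = 0.36/0.3 = 1.2.
term2 = 0.36/0.7 = 0.514286.
chi^2 = 1.2 + 0.514286 = 1.7143

1.7143


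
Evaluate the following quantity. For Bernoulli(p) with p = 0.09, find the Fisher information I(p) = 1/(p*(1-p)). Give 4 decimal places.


For Bernoulli(p), Fisher information is I(p) = 1/(p*(1-p)).
p = 0.09, 1-p = 0.91.
p*(1-p) = 0.0819.
I(p) = 1/0.0819 = 12.2100

12.2100


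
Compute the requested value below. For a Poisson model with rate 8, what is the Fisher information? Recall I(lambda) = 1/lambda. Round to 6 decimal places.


Fisher information for Poisson: I(lambda) = 1/lambda.
lambda = 8.
I(lambda) = 1/8 = 0.125000

0.125000


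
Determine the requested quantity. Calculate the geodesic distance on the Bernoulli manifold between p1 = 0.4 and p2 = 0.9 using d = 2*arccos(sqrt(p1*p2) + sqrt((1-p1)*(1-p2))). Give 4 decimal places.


Geodesic distance on Bernoulli manifold:
d(p1,p2) = 2*arccos(sqrt(p1*p2) + sqrt((1-p1)*(1-p2))).
sqrt(p1*p2) = sqrt(0.4*0.9) = 0.6.
sqrt((1-p1)*(1-p2)) = sqrt(0.6*0.1) = 0.244949.
arg = 0.6 + 0.244949 = 0.844949.
d = 2*arccos(0.844949) = 1.1287

1.1287


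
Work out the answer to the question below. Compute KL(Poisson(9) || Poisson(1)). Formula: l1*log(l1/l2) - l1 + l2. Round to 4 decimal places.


KL divergence for Poisson:
KL = l1*log(l1/l2) - l1 + l2.
l1 = 9, l2 = 1.
log(9/1) = 2.197225.
l1*log(l1/l2) = 9 * 2.197225 = 19.775021.
KL = 19.775021 - 9 + 1 = 11.7750

11.7750


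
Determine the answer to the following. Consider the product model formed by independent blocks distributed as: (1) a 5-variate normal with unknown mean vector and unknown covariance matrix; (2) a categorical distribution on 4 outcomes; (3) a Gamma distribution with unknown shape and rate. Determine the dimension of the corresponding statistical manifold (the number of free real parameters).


The dimension of a statistical manifold equals the number of free
(independent) real parameters of the model. For a product of independent
blocks the parameter counts add.
- 5-variate normal: 5 (mean) + 5*6/2 = 15 (symmetric covariance) = 20.
- categorical on 4 outcomes (probabilities sum to 1): 4-1 = 3.
- Gamma (shape, rate): 2.
Total = 20 + 3 + 2 = 25.
Dimension = 25

25


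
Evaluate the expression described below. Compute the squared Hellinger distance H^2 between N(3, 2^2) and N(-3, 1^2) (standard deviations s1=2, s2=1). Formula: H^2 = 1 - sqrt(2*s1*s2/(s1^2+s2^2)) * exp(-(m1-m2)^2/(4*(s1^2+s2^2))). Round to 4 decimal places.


Squared Hellinger distance for Gaussians:
H^2 = 1 - sqrt(2*s1*s2/(s1^2+s2^2)) * exp(-(m1-m2)^2/(4*(s1^2+s2^2))).
s1^2 = 4, s2^2 = 1, s1^2+s2^2 = 5.
sqrt(2*2*1/(5)) = 0.894427.
(m1-m2)^2 = (6)^2 = 36.
exp(-36/(4*5)) = exp(-1.8) = 0.165299.
H^2 = 1 - 0.894427*0.165299 = 0.8522

0.8522


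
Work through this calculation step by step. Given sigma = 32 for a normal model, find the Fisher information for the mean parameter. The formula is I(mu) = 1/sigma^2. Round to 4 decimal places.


The Fisher information for the mean of a normal distribution is I(mu) = 1/sigma^2.
sigma = 32, so sigma^2 = 1024.
I(mu) = 1/1024 = 0.0010

0.0010


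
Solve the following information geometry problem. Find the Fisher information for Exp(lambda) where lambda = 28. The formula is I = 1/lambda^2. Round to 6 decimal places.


Fisher information for exponential: I(lambda) = 1/lambda^2.
lambda = 28, lambda^2 = 784.
I = 1/784 = 0.001276

0.001276


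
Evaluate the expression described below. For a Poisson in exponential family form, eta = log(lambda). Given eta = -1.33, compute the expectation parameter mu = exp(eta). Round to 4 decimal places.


Expectation parameter for Poisson exponential family:
mu = exp(eta).
eta = -1.33.
mu = exp(-1.33) = 0.2645

0.2645


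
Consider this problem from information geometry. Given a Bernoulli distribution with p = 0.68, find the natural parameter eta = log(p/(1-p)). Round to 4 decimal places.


Natural parameter for Bernoulli: eta = log(p/(1-p)).
p = 0.68, 1-p = 0.32.
p/(1-p) = 2.125.
eta = log(2.125) = 0.7538

0.7538


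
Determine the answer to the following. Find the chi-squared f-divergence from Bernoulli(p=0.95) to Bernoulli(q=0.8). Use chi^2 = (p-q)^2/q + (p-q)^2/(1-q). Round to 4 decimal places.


Chi-squared divergence between Bernoulli distributions:
chi^2 = (p-q)^2/q + (p-q)^2/(1-q).
p = 0.95, q = 0.8, p-q = 0.15.
(p-q)^2 = 0.0225.
term1 = 0.0225/0.8 = 0.028125.
term2 = 0.0225/0.2 = 0.1125.
chi^2 = 0.028125 + 0.1125 = 0.1406

0.1406


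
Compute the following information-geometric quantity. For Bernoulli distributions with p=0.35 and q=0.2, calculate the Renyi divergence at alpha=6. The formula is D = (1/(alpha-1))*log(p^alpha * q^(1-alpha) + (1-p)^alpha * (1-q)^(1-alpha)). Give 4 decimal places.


Renyi divergence of order alpha between Bernoulli distributions:
D = (1/(alpha-1))*log(p^alpha * q^(1-alpha) + (1-p)^alpha * (1-q)^(1-alpha)).
alpha = 6, p = 0.35, q = 0.2.
p^alpha * q^(1-alpha) = 0.35^6 * 0.2^-5 = 5.74458.
(1-p)^alpha * (1-q)^(1-alpha) = 0.65^6 * 0.8^-5 = 0.23016.
sum = 5.74458 + 0.23016 = 5.97474.
D = (1/5)*log(5.97474) = 0.3575

0.3575


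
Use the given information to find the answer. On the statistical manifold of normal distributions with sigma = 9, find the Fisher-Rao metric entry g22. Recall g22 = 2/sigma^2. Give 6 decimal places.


For the 2-parameter normal family, the Fisher metric has:
  g11 = 1/sigma^2, g22 = 2/sigma^2.
sigma = 9, sigma^2 = 81.
g22 = 0.024691

0.024691


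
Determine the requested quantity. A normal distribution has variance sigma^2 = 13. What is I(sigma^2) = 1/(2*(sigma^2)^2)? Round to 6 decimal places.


Fisher information for variance: I(sigma^2) = 1/(2*sigma^4).
sigma^2 = 13, so sigma^4 = 169.
I = 1/(2*169) = 1/338 = 0.002959

0.002959


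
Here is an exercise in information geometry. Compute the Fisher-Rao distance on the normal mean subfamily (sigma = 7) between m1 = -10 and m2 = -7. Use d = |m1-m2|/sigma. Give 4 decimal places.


On the fixed-variance normal subfamily, geodesic distance = |m1-m2|/sigma.
|-10 - -7| = 3.
sigma = 7.
d = 3/7 = 0.4286

0.4286


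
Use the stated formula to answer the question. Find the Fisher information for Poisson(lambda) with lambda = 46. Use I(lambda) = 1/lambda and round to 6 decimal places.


Fisher information for Poisson: I(lambda) = 1/lambda.
lambda = 46.
I(lambda) = 1/46 = 0.021739

0.021739


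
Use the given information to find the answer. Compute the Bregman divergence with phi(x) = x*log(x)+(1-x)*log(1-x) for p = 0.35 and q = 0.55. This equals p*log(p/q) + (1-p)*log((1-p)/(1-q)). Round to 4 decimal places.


Bregman divergence with negative entropy generator:
D = p*log(p/q) + (1-p)*log((1-p)/(1-q)).
p = 0.35, q = 0.55.
p*log(p/q) = 0.35*log(0.35/0.55) = -0.158195.
(1-p)*log((1-p)/(1-q)) = 0.65*log(0.65/0.45) = 0.239021.
D = -0.158195 + 0.239021 = 0.0808

0.0808


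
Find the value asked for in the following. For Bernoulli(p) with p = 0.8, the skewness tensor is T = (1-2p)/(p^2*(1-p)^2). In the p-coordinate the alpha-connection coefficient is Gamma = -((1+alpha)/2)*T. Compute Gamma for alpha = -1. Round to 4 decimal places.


Skewness (Amari-Chentsov) tensor: T = (1-2p)/(p^2*(1-p)^2).
p = 0.8, 1-2p = -0.6, p^2 = 0.64, (1-p)^2 = 0.04.
T = -0.6/(0.64 * 0.04) = -23.4375.
In the p-coordinate, Gamma^(alpha) = Gamma^(0) - (alpha/2)*T with Gamma^(0) = (1/2)*g'(p) = -T/2,
so Gamma^(alpha) = -((1+alpha)/2)*T.
alpha = -1, -(1+alpha)/2 = 0.0.
Gamma = 0.0 * -23.4375 = 0.0000

0.0000


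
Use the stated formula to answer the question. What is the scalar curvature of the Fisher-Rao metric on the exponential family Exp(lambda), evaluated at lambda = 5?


This family has a single free parameter, so its statistical manifold
is 1-dimensional. The Riemann curvature tensor of any 1-dimensional
Riemannian manifold vanishes identically, so R = 0.

0


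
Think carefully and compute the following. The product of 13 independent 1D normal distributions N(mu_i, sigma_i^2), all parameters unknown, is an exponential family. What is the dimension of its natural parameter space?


Exponential family dimension calculation:
Each univariate normal has two natural parameters (mu/sigma^2 and -1/(2 sigma^2)).
With 13 independent components, dim = 2 * 13 = 26.

26


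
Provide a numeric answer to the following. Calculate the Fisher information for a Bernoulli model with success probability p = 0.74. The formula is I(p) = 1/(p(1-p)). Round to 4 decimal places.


For Bernoulli(p), Fisher information is I(p) = 1/(p*(1-p)).
p = 0.74, 1-p = 0.26.
p*(1-p) = 0.1924.
I(p) = 1/0.1924 = 5.1975

5.1975


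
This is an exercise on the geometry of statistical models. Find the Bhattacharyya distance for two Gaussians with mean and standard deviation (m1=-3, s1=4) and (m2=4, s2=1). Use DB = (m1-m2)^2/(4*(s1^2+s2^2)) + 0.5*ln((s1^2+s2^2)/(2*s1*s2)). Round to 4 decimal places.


Bhattacharyya distance between two Gaussians:
DB = (m1-m2)^2/(4*(s1^2+s2^2)) + (1/2)*ln((s1^2+s2^2)/(2*s1*s2)).
(m1-m2)^2 = (-7)^2 = 49.
s1^2+s2^2 = 16 + 1 = 17.
term1 = 49/68 = 0.720588.
term2 = 0.5*ln(17/8.0) = 0.376886.
DB = 0.720588 + 0.376886 = 1.0975

1.0975


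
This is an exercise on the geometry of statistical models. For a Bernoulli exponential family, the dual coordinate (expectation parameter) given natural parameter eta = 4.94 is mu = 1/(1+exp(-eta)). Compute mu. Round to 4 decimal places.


Dual coordinate (expectation parameter) for Bernoulli:
mu = 1/(1+exp(-eta)).
eta = 4.94.
exp(-eta) = exp(-4.94) = 0.007155.
mu = 1/(1+0.007155) = 0.9929

0.9929


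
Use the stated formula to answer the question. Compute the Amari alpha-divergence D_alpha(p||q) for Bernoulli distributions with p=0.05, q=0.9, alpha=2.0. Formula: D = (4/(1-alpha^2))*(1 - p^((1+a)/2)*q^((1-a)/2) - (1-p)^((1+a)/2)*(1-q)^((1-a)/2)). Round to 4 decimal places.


Amari alpha-divergence:
D = (4/(1-alpha^2))*(1 - p^((1+a)/2)*q^((1-a)/2) - (1-p)^((1+a)/2)*(1-q)^((1-a)/2)).
alpha = 2.0, p = 0.05, q = 0.9.
e1 = (1+alpha)/2 = 1.5, e2 = (1-alpha)/2 = -0.5.
t1 = p^e1 * q^e2 = 0.05^1.5 * 0.9^-0.5 = 0.011785.
t2 = (1-p)^e1 * (1-q)^e2 = 0.95^1.5 * 0.1^-0.5 = 2.928097.
4/(1-alpha^2) = -1.333333.
D = -1.333333*(1 - 0.011785 - 2.928097) = 2.5865

2.5865


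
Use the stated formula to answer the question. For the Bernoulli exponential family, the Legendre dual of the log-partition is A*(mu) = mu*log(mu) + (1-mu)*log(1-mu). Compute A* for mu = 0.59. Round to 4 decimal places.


Legendre transform for Bernoulli:
A*(mu) = mu*log(mu) + (1-mu)*log(1-mu).
mu = 0.59, 1-mu = 0.41.
mu*log(mu) = 0.59*log(0.59) = -0.311303.
(1-mu)*log(1-mu) = 0.41*log(0.41) = -0.365555.
A* = -0.311303 + -0.365555 = -0.6769

-0.6769


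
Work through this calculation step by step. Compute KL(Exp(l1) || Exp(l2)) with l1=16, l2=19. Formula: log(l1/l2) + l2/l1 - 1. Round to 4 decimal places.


KL divergence for exponential family:
KL = log(l1/l2) + l2/l1 - 1.
log(16/19) = -0.17185.
19/16 = 1.1875.
KL = -0.17185 + 1.1875 - 1 = 0.0156

0.0156


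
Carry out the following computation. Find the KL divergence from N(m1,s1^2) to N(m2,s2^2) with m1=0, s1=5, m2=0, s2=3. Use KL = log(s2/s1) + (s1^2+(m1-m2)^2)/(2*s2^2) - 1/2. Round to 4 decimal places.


KL divergence between normal distributions:
KL = log(s2/s1) + (s1^2 + (m1-m2)^2)/(2*s2^2) - 1/2.
log(3/5) = -0.510826.
(5^2 + (0-0)^2)/(2*3^2) = (25 + 0)/18 = 1.388889.
KL = -0.510826 + 1.388889 - 0.5 = 0.3781

0.3781


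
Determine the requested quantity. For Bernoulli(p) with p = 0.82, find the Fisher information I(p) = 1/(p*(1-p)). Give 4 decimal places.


For Bernoulli(p), Fisher information is I(p) = 1/(p*(1-p)).
p = 0.82, 1-p = 0.18.
p*(1-p) = 0.1476.
I(p) = 1/0.1476 = 6.7751

6.7751


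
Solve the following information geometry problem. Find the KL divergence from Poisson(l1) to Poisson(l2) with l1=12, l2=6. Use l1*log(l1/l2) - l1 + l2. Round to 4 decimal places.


KL divergence for Poisson:
KL = l1*log(l1/l2) - l1 + l2.
l1 = 12, l2 = 6.
log(12/6) = 0.693147.
l1*log(l1/l2) = 12 * 0.693147 = 8.317766.
KL = 8.317766 - 12 + 6 = 2.3178

2.3178


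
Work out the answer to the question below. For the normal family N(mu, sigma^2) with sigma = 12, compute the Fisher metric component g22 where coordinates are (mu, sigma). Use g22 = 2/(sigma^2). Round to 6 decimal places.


For the 2-parameter normal family, the Fisher metric has:
  g11 = 1/sigma^2, g22 = 2/sigma^2.
sigma = 12, sigma^2 = 144.
g22 = 0.013889

0.013889


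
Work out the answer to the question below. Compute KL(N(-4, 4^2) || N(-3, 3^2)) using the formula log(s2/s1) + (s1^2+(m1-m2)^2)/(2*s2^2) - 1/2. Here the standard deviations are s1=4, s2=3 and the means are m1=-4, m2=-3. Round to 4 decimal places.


KL divergence between normal distributions:
KL = log(s2/s1) + (s1^2 + (m1-m2)^2)/(2*s2^2) - 1/2.
log(3/4) = -0.287682.
(4^2 + (-4--3)^2)/(2*3^2) = (16 + 1)/18 = 0.944444.
KL = -0.287682 + 0.944444 - 0.5 = 0.1568

0.1568


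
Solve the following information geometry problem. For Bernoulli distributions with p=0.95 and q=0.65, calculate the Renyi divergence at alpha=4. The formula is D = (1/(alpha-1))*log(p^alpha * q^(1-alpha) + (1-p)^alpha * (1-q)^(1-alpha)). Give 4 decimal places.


Renyi divergence of order alpha between Bernoulli distributions:
D = (1/(alpha-1))*log(p^alpha * q^(1-alpha) + (1-p)^alpha * (1-q)^(1-alpha)).
alpha = 4, p = 0.95, q = 0.65.
p^alpha * q^(1-alpha) = 0.95^4 * 0.65^-3 = 2.965885.
(1-p)^alpha * (1-q)^(1-alpha) = 0.05^4 * 0.35^-3 = 0.000146.
sum = 2.965885 + 0.000146 = 2.966031.
D = (1/3)*log(2.966031) = 0.3624

0.3624


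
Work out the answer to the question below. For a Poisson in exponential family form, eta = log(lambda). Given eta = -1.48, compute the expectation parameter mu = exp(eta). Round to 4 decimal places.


Expectation parameter for Poisson exponential family:
mu = exp(eta).
eta = -1.48.
mu = exp(-1.48) = 0.2276

0.2276


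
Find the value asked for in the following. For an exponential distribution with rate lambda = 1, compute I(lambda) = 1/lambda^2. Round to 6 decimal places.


Fisher information for exponential: I(lambda) = 1/lambda^2.
lambda = 1, lambda^2 = 1.
I = 1/1 = 1.000000

1.000000


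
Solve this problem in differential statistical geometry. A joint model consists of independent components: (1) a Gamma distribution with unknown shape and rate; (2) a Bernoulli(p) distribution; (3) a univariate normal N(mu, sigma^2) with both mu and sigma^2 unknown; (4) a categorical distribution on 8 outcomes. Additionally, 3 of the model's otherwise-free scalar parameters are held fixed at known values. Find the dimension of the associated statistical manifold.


The dimension of a statistical manifold equals the number of free
(independent) real parameters of the model. For a product of independent
blocks the parameter counts add.
- Gamma (shape, rate): 2.
- Bernoulli (p): 1.
- normal (mu, sigma^2): 2.
- categorical on 8 outcomes (probabilities sum to 1): 8-1 = 7.
Total = 2 + 1 + 2 + 7 = 12.
3 parameter(s) fixed at known values: 12 - 3 = 9.
Dimension = 9

9
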